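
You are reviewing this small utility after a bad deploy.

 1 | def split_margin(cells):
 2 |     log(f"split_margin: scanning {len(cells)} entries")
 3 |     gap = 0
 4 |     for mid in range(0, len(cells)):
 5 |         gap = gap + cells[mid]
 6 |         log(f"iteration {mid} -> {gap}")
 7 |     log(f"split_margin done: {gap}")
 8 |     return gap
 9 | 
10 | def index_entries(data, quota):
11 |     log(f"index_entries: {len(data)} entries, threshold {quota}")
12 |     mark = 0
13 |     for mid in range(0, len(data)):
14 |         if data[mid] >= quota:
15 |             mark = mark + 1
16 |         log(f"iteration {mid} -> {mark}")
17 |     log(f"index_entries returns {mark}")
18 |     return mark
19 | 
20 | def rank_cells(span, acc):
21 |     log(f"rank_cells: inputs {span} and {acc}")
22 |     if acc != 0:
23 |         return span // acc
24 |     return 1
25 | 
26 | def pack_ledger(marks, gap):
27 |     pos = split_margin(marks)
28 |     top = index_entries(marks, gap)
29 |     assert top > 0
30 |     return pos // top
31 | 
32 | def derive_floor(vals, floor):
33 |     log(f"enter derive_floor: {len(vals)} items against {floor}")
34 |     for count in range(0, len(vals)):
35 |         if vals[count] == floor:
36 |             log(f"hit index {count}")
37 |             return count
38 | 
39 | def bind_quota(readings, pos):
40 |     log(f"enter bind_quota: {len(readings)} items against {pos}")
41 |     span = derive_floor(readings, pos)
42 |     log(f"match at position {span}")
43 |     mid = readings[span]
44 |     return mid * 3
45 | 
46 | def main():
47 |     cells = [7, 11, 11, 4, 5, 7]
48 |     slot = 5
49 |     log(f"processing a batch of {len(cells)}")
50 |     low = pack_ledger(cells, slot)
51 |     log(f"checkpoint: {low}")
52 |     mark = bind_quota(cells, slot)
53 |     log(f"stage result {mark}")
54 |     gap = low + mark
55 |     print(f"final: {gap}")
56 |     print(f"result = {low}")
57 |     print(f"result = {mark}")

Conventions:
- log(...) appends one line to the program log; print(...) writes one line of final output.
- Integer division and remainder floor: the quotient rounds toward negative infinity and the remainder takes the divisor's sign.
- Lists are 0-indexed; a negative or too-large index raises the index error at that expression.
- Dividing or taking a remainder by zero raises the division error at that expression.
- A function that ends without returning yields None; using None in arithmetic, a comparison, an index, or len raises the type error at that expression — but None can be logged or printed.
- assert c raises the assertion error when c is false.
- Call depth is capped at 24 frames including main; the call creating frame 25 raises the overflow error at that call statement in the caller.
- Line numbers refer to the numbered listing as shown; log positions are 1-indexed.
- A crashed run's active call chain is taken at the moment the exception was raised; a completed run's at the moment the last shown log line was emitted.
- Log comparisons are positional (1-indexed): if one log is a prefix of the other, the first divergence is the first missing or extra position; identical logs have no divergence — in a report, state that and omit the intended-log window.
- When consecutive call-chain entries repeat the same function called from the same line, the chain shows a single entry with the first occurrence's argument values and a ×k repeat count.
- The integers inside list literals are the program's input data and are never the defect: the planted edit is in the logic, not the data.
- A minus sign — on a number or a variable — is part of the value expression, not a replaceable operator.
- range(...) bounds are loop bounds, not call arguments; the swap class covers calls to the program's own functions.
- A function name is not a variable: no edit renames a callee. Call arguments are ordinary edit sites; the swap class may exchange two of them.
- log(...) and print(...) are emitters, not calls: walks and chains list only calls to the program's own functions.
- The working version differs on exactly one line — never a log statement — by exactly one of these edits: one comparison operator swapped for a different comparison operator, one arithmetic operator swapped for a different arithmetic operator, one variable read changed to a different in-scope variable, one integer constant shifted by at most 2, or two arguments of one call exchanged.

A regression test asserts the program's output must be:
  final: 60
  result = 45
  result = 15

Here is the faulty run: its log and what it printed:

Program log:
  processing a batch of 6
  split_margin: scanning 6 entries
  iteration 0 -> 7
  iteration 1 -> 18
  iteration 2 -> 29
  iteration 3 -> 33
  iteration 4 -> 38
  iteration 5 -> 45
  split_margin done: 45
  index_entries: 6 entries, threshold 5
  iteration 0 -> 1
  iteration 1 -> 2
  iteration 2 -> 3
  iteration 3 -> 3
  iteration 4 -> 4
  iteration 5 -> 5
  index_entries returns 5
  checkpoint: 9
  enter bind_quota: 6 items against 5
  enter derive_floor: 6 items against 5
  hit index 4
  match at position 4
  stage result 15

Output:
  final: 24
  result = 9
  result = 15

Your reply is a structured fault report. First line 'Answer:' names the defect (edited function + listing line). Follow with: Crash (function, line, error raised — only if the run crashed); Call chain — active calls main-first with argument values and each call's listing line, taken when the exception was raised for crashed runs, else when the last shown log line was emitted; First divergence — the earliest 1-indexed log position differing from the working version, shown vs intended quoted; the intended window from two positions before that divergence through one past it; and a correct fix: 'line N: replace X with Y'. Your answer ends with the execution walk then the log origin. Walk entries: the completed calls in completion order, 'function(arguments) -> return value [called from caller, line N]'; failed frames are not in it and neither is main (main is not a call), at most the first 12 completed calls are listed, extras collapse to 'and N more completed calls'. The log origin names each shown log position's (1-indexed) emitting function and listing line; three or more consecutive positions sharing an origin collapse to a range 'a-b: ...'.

Answer: the defect is in index_entries at line 14.
Key observation: Everything matches until log position 11, which reads 'iteration 0 -> 1' in place of 'iteration 0 -> 0'.
Call chain: main.
First divergence: at position 11 the run shows 'iteration 0 -> 1' where the working version logs 'iteration 0 -> 0'.
Intended log window:
  9: split_margin done: 45
  10: index_entries: 6 entries, threshold 5
  11: iteration 0 -> 0
  12: iteration 1 -> 0
Execution walk:
  split_margin([7, 11, 11, 4, 5, 7]) -> 45  [called from pack_ledger, line 27]
  index_entries([7, 11, 11, 4, 5, 7], 5) -> 5  [called from pack_ledger, line 28]
  pack_ledger([7, 11, 11, 4, 5, 7], 5) -> 9  [called from main, line 50]
  derive_floor([7, 11, 11, 4, 5, 7], 5) -> 4  [called from bind_quota, line 41]
  bind_quota([7, 11, 11, 4, 5, 7], 5) -> 15  [called from main, line 52]
Log origin:
  1: from main, line 49
  2: from split_margin, line 2
  3-8: from split_margin, line 6
  9: from split_margin, line 7
  10: from index_entries, line 11
  11-16: from index_entries, line 16
  17: from index_entries, line 17
  18: from main, line 51
  19: from bind_quota, line 40
  20: from derive_floor, line 33
  21: from derive_floor, line 36
  22: from bind_quota, line 42
  23: from main, line 53
A correct fix: line 14: replace `>=` with `==`.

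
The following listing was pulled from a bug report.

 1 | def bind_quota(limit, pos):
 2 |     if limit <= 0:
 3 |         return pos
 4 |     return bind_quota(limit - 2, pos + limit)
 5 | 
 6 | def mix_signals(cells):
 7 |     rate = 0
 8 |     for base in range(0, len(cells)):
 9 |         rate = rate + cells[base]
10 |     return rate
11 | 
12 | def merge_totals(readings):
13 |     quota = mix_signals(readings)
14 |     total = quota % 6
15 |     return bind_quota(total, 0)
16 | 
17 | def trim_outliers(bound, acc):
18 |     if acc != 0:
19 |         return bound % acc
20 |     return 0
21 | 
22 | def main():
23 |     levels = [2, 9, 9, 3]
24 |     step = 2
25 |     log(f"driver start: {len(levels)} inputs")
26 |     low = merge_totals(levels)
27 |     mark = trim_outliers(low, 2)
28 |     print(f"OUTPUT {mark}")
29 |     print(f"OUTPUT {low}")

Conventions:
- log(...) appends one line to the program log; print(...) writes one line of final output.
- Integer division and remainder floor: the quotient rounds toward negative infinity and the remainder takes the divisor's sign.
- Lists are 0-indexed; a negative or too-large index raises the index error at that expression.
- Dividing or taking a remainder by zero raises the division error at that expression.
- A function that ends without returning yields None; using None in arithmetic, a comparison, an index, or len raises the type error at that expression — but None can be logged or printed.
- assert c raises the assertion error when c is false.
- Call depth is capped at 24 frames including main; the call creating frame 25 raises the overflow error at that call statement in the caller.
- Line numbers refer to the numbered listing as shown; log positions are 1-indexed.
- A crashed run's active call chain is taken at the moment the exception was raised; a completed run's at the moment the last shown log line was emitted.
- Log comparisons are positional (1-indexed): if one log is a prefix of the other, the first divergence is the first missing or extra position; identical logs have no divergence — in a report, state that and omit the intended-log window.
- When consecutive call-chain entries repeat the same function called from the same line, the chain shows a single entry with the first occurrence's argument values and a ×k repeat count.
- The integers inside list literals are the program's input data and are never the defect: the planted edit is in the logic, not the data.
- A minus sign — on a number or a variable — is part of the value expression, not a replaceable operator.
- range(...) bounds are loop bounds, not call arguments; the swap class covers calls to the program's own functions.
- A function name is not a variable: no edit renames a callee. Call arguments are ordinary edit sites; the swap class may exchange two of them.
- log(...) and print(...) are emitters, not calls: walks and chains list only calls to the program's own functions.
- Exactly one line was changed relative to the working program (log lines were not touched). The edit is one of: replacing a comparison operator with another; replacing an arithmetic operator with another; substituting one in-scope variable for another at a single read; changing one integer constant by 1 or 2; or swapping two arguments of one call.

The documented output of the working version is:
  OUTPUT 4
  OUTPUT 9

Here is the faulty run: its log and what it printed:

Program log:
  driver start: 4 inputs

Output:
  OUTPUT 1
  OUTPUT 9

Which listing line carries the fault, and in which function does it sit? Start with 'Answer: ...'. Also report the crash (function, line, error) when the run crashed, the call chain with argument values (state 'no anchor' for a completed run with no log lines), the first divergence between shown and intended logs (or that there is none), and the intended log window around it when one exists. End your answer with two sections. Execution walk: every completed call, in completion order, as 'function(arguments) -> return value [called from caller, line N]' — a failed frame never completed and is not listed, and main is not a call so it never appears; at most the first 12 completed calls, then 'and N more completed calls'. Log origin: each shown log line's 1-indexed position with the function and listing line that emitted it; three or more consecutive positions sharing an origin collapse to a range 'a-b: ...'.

Answer: the defect is in trim_outliers at line 19.
Key fact: No log line changed; the fault shows up purely in the output.
Call chain: main.
First divergence: none — the logs agree in full.
Execution walk:
  mix_signals([2, 9, 9, 3]) -> 23  [called from merge_totals, line 13]
  bind_quota(-1, 9) -> 9  [called from bind_quota, line 4]
  bind_quota(1, 8) -> 9  [called from bind_quota, line 4]
  bind_quota(3, 5) -> 9  [called from bind_quota, line 4]
  bind_quota(5, 0) -> 9  [called from merge_totals, line 15]
  merge_totals([2, 9, 9, 3]) -> 9  [called from main, line 26]
  trim_outliers(9, 2) -> 1  [called from main, line 27]
Origin of each log line:
  1: from main, line 25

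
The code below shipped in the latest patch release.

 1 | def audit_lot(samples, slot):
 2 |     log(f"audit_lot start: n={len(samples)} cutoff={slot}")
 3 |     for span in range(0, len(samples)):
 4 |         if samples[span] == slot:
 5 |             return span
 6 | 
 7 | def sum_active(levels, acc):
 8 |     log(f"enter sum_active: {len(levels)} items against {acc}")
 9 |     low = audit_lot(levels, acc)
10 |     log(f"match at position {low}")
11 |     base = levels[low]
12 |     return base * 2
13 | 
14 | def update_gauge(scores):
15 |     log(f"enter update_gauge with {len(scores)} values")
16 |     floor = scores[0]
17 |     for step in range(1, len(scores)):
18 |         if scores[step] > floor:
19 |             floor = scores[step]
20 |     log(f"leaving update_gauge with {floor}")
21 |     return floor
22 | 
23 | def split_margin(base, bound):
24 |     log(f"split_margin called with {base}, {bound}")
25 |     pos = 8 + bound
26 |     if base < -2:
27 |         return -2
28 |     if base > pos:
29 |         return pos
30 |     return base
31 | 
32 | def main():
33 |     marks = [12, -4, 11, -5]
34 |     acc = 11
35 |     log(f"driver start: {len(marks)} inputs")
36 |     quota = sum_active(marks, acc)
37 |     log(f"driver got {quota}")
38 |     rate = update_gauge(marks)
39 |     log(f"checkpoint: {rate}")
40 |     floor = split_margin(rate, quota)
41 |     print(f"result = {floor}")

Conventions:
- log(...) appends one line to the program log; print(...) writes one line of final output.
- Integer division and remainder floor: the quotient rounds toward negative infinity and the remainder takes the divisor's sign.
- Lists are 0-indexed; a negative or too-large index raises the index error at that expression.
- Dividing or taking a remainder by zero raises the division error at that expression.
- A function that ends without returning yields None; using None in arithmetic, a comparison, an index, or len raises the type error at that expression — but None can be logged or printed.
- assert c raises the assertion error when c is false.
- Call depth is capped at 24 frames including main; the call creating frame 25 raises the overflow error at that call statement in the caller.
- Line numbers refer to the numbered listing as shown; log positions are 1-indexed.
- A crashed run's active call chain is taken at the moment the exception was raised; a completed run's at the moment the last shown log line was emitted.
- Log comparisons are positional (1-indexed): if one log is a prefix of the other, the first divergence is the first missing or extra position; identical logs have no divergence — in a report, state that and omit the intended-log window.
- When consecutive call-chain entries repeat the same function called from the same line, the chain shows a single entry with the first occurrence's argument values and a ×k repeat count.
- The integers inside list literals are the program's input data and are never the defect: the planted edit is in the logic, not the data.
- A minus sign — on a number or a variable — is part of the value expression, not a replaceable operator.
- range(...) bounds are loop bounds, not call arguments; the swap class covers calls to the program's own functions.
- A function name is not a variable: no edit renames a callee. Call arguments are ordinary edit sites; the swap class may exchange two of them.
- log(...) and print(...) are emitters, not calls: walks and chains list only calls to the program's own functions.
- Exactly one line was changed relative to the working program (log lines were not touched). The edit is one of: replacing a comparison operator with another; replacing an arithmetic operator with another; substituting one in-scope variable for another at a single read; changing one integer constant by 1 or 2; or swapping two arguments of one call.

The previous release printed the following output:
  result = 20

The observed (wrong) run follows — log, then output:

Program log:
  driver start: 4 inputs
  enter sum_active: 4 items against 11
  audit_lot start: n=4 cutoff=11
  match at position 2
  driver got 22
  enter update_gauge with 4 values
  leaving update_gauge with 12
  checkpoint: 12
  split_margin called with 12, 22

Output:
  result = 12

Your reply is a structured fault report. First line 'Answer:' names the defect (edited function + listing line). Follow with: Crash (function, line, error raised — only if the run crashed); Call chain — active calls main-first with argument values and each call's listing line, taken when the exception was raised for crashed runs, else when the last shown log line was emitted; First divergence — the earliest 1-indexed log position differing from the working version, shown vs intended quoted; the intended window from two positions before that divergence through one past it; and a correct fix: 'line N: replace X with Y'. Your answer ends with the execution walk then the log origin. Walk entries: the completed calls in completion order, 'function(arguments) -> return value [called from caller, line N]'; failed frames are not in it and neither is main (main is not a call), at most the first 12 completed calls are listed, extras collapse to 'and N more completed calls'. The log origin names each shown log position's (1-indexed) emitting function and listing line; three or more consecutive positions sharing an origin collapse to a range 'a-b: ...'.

Answer: the defect is in main at line 40.
Key fact: Log line 9 is where behavior first shows: 'split_margin called with 12, 22' appears instead of 'split_margin called with 22, 12'.
Call chain: main -> split_margin(12, 22) (called at line 40).
First divergence: position 9; shown 'split_margin called with 12, 22' vs intended 'split_margin called with 22, 12'.
Intended log window:
  7: leaving update_gauge with 12
  8: checkpoint: 12
  9: split_margin called with 22, 12
Execution walk:
  audit_lot([12, -4, 11, -5], 11) -> 2  [called from sum_active, line 9]
  sum_active([12, -4, 11, -5], 11) -> 22  [called from main, line 36]
  update_gauge([12, -4, 11, -5]) -> 12  [called from main, line 38]
  split_margin(12, 22) -> 12  [called from main, line 40]
Log origin:
  1 — main, line 35
  2 — sum_active, line 8
  3 — audit_lot, line 2
  4 — sum_active, line 10
  5 — main, line 37
  6 — update_gauge, line 15
  7 — update_gauge, line 20
  8 — main, line 39
  9 — split_margin, line 24
A correct fix: line 40: replace `split_margin(rate, quota)` with `split_margin(quota, rate)`.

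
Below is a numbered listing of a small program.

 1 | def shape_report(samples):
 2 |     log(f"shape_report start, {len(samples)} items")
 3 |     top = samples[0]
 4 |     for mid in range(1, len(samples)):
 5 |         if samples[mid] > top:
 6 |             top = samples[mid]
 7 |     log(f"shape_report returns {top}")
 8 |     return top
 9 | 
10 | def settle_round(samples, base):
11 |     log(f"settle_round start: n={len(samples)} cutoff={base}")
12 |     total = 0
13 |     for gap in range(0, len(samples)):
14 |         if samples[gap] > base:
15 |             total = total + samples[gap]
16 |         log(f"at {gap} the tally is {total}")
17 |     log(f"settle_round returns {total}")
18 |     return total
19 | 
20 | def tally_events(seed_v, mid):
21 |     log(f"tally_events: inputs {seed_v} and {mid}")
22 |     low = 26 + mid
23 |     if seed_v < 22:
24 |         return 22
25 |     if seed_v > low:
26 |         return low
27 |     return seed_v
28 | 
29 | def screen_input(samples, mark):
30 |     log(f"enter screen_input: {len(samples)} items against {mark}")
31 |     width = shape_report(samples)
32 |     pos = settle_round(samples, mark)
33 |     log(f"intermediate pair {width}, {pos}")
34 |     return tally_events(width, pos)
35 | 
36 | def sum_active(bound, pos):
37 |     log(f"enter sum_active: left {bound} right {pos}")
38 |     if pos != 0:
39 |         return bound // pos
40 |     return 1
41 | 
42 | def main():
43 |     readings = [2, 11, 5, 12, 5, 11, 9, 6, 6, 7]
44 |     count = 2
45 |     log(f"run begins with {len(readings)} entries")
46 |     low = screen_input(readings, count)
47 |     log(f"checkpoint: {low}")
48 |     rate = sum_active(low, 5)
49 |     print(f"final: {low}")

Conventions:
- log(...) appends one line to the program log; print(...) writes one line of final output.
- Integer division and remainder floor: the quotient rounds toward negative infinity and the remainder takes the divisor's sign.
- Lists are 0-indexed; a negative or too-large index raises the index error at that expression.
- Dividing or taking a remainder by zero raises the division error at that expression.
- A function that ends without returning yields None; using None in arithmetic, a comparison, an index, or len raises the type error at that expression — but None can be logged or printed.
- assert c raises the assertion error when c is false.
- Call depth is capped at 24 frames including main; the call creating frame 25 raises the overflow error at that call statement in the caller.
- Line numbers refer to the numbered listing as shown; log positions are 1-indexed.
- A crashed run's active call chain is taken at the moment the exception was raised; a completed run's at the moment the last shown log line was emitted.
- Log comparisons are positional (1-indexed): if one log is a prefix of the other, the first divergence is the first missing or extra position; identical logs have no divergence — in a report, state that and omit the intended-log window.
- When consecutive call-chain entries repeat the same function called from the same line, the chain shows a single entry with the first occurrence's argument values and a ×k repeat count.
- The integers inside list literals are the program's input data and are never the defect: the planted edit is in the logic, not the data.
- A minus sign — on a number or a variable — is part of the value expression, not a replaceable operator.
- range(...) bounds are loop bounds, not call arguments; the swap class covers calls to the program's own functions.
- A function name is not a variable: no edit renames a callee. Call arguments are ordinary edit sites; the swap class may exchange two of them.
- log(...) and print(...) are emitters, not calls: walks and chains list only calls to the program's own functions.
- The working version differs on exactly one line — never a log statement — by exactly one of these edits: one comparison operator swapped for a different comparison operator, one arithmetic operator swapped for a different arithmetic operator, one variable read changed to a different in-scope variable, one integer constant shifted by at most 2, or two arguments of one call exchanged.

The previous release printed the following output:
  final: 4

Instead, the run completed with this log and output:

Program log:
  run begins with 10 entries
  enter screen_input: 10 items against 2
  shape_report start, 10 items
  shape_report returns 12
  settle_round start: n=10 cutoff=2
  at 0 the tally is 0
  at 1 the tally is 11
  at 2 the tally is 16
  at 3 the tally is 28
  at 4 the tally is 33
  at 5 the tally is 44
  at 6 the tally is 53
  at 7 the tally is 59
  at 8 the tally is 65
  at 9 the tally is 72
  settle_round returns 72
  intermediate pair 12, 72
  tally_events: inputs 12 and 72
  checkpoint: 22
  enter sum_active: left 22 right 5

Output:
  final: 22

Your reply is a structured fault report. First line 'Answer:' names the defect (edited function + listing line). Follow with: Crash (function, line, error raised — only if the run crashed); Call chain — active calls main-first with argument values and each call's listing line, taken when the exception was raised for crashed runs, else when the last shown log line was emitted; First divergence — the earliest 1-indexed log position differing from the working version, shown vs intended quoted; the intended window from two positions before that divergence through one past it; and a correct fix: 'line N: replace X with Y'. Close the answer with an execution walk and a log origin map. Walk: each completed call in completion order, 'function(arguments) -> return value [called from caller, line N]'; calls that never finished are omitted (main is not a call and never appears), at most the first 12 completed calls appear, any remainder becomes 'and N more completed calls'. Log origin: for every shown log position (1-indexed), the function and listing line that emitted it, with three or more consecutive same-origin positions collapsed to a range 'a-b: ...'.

Answer: the defect is in main at line 49.
Key observation: The two runs log identically and part ways only at the printed values.
Call chain: main -> sum_active(22, 5) (called at line 48).
First divergence: none — the logs agree in full.
Execution walk:
  shape_report([2, 11, 5, 12, 5, 11, 9, 6, 6, 7]) -> 12  [called from screen_input, line 31]
  settle_round([2, 11, 5, 12, 5, 11, 9, 6, 6, 7], 2) -> 72  [called from screen_input, line 32]
  tally_events(12, 72) -> 22  [called from screen_input, line 34]
  screen_input([2, 11, 5, 12, 5, 11, 9, 6, 6, 7], 2) -> 22  [called from main, line 46]
  sum_active(22, 5) -> 4  [called from main, line 48]
Origin of each log line:
  1: emitted by main (line 45)
  2: emitted by screen_input (line 30)
  3: emitted by shape_report (line 2)
  4: emitted by shape_report (line 7)
  5: emitted by settle_round (line 11)
  6-15: emitted by settle_round (line 16)
  16: emitted by settle_round (line 17)
  17: emitted by screen_input (line 33)
  18: emitted by tally_events (line 21)
  19: emitted by main (line 47)
  20: emitted by sum_active (line 37)
A correct fix: line 49: replace `low` with `rate`.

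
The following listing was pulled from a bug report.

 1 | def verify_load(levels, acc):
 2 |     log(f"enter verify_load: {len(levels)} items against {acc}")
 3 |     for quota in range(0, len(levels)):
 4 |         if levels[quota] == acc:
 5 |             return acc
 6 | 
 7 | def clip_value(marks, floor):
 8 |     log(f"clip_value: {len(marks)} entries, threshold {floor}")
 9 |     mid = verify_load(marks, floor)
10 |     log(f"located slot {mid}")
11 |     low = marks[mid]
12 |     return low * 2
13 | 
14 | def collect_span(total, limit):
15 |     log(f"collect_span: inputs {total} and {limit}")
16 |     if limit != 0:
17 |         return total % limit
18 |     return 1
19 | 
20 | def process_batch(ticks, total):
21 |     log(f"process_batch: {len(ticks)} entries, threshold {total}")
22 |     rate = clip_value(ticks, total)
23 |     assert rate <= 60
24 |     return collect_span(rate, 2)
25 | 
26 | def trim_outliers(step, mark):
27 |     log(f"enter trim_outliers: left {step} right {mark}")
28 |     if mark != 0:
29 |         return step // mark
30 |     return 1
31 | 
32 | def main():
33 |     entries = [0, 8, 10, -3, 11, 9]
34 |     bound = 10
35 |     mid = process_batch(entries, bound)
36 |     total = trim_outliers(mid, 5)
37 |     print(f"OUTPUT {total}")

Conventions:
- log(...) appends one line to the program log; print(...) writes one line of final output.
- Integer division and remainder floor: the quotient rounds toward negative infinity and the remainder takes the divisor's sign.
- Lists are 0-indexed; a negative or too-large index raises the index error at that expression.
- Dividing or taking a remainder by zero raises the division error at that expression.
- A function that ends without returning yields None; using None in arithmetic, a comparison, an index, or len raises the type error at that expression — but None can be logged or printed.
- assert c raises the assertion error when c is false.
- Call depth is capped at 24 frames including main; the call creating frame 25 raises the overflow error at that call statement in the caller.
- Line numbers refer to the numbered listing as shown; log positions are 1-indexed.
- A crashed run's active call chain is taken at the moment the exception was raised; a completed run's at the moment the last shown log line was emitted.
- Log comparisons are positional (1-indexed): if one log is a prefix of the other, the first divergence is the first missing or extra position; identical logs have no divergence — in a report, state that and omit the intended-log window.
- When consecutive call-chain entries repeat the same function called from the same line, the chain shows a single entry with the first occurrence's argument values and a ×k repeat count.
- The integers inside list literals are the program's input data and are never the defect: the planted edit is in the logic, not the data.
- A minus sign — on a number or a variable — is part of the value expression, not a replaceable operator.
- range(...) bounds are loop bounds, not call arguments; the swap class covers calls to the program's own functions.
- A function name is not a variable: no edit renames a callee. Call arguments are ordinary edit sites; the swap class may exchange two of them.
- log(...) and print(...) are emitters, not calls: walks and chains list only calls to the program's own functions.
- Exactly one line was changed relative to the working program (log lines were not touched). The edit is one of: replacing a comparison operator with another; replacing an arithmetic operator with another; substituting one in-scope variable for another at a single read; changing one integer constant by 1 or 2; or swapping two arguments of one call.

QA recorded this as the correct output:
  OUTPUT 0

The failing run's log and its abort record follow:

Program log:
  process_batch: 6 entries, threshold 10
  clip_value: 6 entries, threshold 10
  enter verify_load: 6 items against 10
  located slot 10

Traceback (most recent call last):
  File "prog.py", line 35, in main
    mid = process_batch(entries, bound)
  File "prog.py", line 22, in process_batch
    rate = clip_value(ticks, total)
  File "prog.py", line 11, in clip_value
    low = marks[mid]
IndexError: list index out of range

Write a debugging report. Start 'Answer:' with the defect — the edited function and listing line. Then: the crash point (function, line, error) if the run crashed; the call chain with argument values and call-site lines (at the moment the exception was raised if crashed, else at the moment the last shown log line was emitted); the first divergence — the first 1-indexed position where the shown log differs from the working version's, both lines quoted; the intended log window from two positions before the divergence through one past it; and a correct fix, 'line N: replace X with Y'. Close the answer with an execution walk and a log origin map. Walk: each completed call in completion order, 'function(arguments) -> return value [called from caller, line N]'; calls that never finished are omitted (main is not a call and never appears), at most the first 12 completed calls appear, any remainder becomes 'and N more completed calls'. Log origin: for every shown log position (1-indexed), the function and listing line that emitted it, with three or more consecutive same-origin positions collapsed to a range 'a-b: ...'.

Answer: the defect is in verify_load at line 5.
The tell: Position 4 is the first bad log line: 'located slot 10' should read 'located slot 2'.
Crash: clip_value, line 11, IndexError.
Call chain: main -> process_batch([0, 8, 10, -3, 11, 9], 10) (called at line 35) -> clip_value([0, 8, 10, -3, 11, 9], 10) (called at line 22).
First divergence: position 4 — shown 'located slot 10', intended 'located slot 2'.
Intended log window:
  2: clip_value: 6 entries, threshold 10
  3: enter verify_load: 6 items against 10
  4: located slot 2
  5: collect_span: inputs 20 and 2
Execution walk:
  verify_load([0, 8, 10, -3, 11, 9], 10) -> 10  [called from clip_value, line 9]
Origin of each log line:
  1 — process_batch, line 21
  2 — clip_value, line 8
  3 — verify_load, line 2
  4 — clip_value, line 10
A correct fix: line 5: replace `acc` with `quota`.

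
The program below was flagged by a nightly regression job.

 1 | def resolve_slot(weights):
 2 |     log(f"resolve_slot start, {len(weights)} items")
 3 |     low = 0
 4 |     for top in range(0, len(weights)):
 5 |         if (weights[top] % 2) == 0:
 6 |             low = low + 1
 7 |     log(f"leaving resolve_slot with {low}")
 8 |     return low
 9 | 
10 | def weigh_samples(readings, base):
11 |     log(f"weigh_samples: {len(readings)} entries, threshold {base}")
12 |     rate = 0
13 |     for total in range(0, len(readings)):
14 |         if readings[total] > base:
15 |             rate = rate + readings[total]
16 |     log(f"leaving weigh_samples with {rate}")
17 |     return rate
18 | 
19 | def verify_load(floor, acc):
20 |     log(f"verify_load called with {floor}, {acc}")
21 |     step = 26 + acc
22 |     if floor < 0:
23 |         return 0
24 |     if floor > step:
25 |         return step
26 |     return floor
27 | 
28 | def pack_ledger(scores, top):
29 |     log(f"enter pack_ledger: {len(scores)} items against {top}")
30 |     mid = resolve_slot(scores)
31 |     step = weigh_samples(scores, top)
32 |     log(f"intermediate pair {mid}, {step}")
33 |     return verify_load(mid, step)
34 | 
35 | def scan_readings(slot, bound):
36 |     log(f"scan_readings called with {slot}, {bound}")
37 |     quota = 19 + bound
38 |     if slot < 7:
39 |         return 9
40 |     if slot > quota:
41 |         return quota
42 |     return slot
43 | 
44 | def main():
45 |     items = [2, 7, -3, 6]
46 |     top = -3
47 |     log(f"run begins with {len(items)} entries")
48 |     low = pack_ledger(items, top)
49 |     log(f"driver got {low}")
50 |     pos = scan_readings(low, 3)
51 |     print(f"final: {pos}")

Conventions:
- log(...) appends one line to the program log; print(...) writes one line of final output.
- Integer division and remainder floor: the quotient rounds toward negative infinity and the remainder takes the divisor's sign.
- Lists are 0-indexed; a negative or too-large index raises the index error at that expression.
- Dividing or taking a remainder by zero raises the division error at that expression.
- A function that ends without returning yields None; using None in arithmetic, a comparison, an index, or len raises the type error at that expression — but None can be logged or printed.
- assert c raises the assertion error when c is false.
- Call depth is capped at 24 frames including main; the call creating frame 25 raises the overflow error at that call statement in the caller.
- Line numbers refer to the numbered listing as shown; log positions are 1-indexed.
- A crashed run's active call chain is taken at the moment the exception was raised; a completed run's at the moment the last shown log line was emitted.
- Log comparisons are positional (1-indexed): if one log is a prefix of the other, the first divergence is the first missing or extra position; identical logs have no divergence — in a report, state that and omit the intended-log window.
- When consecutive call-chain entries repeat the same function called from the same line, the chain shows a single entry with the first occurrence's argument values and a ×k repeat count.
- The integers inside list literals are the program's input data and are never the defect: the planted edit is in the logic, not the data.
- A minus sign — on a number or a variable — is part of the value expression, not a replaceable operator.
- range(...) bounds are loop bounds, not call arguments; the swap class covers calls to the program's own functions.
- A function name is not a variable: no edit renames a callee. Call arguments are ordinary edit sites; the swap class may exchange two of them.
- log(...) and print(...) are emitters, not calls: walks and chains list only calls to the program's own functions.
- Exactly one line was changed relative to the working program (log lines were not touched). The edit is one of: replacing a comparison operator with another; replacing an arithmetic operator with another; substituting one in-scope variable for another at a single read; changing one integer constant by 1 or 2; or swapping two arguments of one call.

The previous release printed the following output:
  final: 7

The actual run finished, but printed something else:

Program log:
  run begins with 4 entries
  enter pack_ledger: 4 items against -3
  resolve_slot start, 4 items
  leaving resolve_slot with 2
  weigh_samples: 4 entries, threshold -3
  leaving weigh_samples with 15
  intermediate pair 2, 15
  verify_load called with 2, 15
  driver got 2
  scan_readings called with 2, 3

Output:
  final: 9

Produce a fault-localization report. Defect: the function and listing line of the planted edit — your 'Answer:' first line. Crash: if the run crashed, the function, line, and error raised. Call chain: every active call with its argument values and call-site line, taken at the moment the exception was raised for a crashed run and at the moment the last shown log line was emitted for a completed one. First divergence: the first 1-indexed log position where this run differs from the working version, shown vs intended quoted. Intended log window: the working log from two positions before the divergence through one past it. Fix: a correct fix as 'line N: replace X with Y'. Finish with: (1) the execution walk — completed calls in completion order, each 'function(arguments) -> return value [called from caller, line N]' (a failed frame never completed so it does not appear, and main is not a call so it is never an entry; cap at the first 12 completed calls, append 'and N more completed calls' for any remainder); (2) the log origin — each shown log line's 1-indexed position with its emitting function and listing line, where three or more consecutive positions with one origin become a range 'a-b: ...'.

Answer: the defect is in scan_readings at line 39.
The tell: Nothing in the log betrays the bug — only the output does.
Call chain: main -> scan_readings(2, 3) (called at line 50).
First divergence: none — the logs agree in full.
Execution walk:
  resolve_slot([2, 7, -3, 6]) -> 2  [called from pack_ledger, line 30]
  weigh_samples([2, 7, -3, 6], -3) -> 15  [called from pack_ledger, line 31]
  verify_load(2, 15) -> 2  [called from pack_ledger, line 33]
  pack_ledger([2, 7, -3, 6], -3) -> 2  [called from main, line 48]
  scan_readings(2, 3) -> 9  [called from main, line 50]
Log line origins:
  1: logged in main at line 47
  2: logged in pack_ledger at line 29
  3: logged in resolve_slot at line 2
  4: logged in resolve_slot at line 7
  5: logged in weigh_samples at line 11
  6: logged in weigh_samples at line 16
  7: logged in pack_ledger at line 32
  8: logged in verify_load at line 20
  9: logged in main at line 49
  10: logged in scan_readings at line 36
A correct fix: line 39: replace `9` with `7`.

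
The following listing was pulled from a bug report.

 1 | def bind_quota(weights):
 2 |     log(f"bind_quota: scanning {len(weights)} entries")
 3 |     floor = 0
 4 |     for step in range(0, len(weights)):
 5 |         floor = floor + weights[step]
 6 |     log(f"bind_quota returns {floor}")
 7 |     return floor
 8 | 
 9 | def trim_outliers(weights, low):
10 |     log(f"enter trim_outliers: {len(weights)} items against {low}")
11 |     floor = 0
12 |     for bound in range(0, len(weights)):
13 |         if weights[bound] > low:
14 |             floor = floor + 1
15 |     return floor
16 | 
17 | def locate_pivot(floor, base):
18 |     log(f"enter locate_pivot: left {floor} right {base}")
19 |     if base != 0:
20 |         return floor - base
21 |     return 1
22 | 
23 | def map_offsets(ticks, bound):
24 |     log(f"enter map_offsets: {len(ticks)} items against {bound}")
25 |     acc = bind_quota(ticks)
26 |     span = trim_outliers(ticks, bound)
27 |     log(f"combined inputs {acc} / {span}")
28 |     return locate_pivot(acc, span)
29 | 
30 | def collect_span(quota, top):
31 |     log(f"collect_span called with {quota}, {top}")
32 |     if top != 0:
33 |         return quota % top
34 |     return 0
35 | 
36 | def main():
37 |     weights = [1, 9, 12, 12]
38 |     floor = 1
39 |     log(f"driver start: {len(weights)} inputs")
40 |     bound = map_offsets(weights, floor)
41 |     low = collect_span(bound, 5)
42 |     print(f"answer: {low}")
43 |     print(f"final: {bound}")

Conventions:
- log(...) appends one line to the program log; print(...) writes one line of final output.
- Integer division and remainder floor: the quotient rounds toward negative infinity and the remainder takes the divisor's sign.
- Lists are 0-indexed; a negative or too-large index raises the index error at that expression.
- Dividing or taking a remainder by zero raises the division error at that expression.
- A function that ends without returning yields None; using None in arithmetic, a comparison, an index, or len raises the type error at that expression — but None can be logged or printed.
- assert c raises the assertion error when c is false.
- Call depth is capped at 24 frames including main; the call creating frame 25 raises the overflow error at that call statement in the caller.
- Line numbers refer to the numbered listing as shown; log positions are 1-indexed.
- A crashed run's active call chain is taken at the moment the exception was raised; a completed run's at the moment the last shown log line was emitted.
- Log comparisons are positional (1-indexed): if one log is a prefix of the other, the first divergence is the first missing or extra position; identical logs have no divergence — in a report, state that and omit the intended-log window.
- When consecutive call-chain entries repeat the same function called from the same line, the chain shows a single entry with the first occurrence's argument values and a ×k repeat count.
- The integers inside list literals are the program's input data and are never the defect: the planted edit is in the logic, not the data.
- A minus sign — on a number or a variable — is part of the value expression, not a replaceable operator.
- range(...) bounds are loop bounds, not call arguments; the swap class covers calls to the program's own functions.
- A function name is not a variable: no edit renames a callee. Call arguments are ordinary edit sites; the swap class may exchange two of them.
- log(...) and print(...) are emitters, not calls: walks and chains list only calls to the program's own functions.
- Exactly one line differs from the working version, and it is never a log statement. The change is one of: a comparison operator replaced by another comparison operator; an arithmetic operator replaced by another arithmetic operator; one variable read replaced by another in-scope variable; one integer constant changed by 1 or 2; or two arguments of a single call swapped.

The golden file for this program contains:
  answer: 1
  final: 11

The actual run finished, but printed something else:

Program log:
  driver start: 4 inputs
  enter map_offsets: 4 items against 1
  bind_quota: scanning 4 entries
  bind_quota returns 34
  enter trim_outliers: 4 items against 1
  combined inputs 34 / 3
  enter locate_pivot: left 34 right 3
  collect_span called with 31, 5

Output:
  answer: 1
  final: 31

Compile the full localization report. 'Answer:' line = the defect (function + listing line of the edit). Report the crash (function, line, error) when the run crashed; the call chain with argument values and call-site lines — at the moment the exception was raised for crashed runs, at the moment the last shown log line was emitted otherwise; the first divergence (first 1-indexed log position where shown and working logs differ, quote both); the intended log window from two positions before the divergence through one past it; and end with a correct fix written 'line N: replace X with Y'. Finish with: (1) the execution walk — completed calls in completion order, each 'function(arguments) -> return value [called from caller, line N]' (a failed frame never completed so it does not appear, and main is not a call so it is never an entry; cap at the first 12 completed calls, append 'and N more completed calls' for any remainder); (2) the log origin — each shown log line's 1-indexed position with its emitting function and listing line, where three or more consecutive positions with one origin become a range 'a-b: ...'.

Answer: the defect is in locate_pivot at line 20.
Key observation: Everything matches until log position 8, which reads 'collect_span called with 31, 5' in place of 'collect_span called with 11, 5'.
Call chain: main -> collect_span(31, 5) (called at line 41).
First divergence: at position 8 the run shows 'collect_span called with 31, 5' where the working version logs 'collect_span called with 11, 5'.
Intended log window:
  6: combined inputs 34 / 3
  7: enter locate_pivot: left 34 right 3
  8: collect_span called with 11, 5
Execution walk:
  bind_quota([1, 9, 12, 12]) -> 34  [called from map_offsets, line 25]
  trim_outliers([1, 9, 12, 12], 1) -> 3  [called from map_offsets, line 26]
  locate_pivot(34, 3) -> 31  [called from map_offsets, line 28]
  map_offsets([1, 9, 12, 12], 1) -> 31  [called from main, line 40]
  collect_span(31, 5) -> 1  [called from main, line 41]
Origin of each log line:
  1 — main, line 39
  2 — map_offsets, line 24
  3 — bind_quota, line 2
  4 — bind_quota, line 6
  5 — trim_outliers, line 10
  6 — map_offsets, line 27
  7 — locate_pivot, line 18
  8 — collect_span, line 31
A correct fix: line 20: replace `-` with `//`.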